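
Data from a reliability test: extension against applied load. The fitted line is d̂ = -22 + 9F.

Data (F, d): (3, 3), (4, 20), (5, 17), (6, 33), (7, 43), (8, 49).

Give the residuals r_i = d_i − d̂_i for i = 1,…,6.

F=3: d̂ = -22 + 9·3 = 5; r = 3 − 5 = -2
F=4: d̂ = -22 + 9·4 = 14; r = 20 − 14 = 6
F=5: d̂ = -22 + 9·5 = 23; r = 17 − 23 = -6
F=6: d̂ = -22 + 9·6 = 32; r = 33 − 32 = 1
F=7: d̂ = -22 + 9·7 = 41; r = 43 − 41 = 2
F=8: d̂ = -22 + 9·8 = 50; r = 49 − 50 = -1

-2, 6, -6, 1, 2, -1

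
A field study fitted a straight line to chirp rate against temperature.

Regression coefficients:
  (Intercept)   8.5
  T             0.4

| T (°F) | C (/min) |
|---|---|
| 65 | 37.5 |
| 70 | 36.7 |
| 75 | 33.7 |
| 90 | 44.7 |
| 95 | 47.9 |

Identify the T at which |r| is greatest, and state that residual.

T = 75, r = -4.8

T=65: Ĉ = 8.5 + 0.4·65 = 34.5; r = 37.5 − 34.5 = 3
T=70: Ĉ = 8.5 + 0.4·70 = 36.5; r = 36.7 − 36.5 = 0.2
T=75: Ĉ = 8.5 + 0.4·75 = 38.5; r = 33.7 − 38.5 = -4.8
T=90: Ĉ = 8.5 + 0.4·90 = 44.5; r = 44.7 − 44.5 = 0.2
T=95: Ĉ = 8.5 + 0.4·95 = 46.5; r = 47.9 − 46.5 = 1.4
Largest |r| is 4.8 at T = 75, residual -4.8.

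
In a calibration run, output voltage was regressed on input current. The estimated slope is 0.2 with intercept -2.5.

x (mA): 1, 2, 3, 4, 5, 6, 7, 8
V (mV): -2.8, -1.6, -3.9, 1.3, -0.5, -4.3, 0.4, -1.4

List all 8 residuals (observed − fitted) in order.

-0.5, 0.5, -2, 3, 1, -3, 1.5, -0.5

x=1: ŷ = -2.5 + 0.2·1 = -2.3; e = -2.8 − (-2.3) = -0.5
x=2: ŷ = -2.5 + 0.2·2 = -2.1; e = -1.6 − (-2.1) = 0.5
x=3: ŷ = -2.5 + 0.2·3 = -1.9; e = -3.9 − (-1.9) = -2
x=4: ŷ = -2.5 + 0.2·4 = -1.7; e = 1.3 − (-1.7) = 3
x=5: ŷ = -2.5 + 0.2·5 = -1.5; e = -0.5 − (-1.5) = 1
x=6: ŷ = -2.5 + 0.2·6 = -1.3; e = -4.3 − (-1.3) = -3
x=7: ŷ = -2.5 + 0.2·7 = -1.1; e = 0.4 − (-1.1) = 1.5
x=8: ŷ = -2.5 + 0.2·8 = -0.9; e = -1.4 − (-0.9) = -0.5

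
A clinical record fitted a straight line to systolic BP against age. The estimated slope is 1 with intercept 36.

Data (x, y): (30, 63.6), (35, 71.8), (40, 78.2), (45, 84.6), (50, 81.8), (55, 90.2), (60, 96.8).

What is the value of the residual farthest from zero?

x=30: ŷ = 36 + 30 = 66; e = 63.6 − 66 = -2.4
x=35: ŷ = 36 + 35 = 71; e = 71.8 − 71 = 0.8
x=40: ŷ = 36 + 40 = 76; e = 78.2 − 76 = 2.2
x=45: ŷ = 36 + 45 = 81; e = 84.6 − 81 = 3.6
x=50: ŷ = 36 + 50 = 86; e = 81.8 − 86 = -4.2
x=55: ŷ = 36 + 55 = 91; e = 90.2 − 91 = -0.8
x=60: ŷ = 36 + 60 = 96; e = 96.8 − 96 = 0.8
Largest |e| is 4.2 at x = 50, residual -4.2.

e = -4.2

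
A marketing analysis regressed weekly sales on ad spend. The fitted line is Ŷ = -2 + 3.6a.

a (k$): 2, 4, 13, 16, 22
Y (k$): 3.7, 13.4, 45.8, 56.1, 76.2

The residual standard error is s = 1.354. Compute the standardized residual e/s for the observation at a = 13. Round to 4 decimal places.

0.7386

Ŷ = -2 + 3.6·13 = 44.8
e = 45.8 − 44.8 = 1
e/s = 1 / 1.354 = 0.7386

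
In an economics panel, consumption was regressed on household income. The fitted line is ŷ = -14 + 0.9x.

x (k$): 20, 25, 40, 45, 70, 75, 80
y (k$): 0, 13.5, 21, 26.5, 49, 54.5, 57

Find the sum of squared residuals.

SSE = 44

x=20: ŷ = -14 + 0.9·20 = 4; e = 0 − 4 = -4
x=25: ŷ = -14 + 0.9·25 = 8.5; e = 13.5 − 8.5 = 5
x=40: ŷ = -14 + 0.9·40 = 22; e = 21 − 22 = -1
x=45: ŷ = -14 + 0.9·45 = 26.5; e = 26.5 − 26.5 = 0
x=70: ŷ = -14 + 0.9·70 = 49; e = 49 − 49 = 0
x=75: ŷ = -14 + 0.9·75 = 53.5; e = 54.5 − 53.5 = 1
x=80: ŷ = -14 + 0.9·80 = 58; e = 57 − 58 = -1
SSE = 16 + 25 + 1 + 0 + 0 + 1 + 1 = 44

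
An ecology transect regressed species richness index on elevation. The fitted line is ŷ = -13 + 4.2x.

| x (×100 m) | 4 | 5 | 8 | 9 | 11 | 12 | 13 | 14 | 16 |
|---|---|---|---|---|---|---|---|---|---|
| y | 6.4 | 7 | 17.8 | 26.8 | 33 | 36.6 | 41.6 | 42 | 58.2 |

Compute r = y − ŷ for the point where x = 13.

r = 0

ŷ = -13 + 4.2·13 = 41.6
r = 41.6 − 41.6 = 0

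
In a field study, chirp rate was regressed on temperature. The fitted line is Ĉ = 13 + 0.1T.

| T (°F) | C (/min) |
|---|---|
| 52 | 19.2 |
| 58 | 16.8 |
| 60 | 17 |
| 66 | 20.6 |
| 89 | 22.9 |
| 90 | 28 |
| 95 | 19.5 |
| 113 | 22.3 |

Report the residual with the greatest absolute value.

T=52: Ĉ = 13 + 0.1·52 = 18.2; r = 19.2 − 18.2 = 1
T=58: Ĉ = 13 + 0.1·58 = 18.8; r = 16.8 − 18.8 = -2
T=60: Ĉ = 13 + 0.1·60 = 19; r = 17 − 19 = -2
T=66: Ĉ = 13 + 0.1·66 = 19.6; r = 20.6 − 19.6 = 1
T=89: Ĉ = 13 + 0.1·89 = 21.9; r = 22.9 − 21.9 = 1
T=90: Ĉ = 13 + 0.1·90 = 22; r = 28 − 22 = 6
T=95: Ĉ = 13 + 0.1·95 = 22.5; r = 19.5 − 22.5 = -3
T=113: Ĉ = 13 + 0.1·113 = 24.3; r = 22.3 − 24.3 = -2
Largest |r| is 6 at T = 90, residual 6.

r = 6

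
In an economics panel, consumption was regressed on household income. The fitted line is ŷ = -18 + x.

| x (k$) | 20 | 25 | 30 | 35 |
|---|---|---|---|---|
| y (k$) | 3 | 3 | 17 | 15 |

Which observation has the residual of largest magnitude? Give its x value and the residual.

x = 30, r = 5

x=20: ŷ = -18 + 20 = 2; r = 3 − 2 = 1
x=25: ŷ = -18 + 25 = 7; r = 3 − 7 = -4
x=30: ŷ = -18 + 30 = 12; r = 17 − 12 = 5
x=35: ŷ = -18 + 35 = 17; r = 15 − 17 = -2
Largest |r| is 5 at x = 30, residual 5.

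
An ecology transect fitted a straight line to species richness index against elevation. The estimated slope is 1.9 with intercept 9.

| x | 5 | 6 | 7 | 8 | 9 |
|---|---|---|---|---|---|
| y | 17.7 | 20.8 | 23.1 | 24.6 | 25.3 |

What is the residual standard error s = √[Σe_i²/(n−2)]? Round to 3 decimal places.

x=5: ŷ = 9 + 1.9·5 = 18.5; e = 17.7 − 18.5 = -0.8
x=6: ŷ = 9 + 1.9·6 = 20.4; e = 20.8 − 20.4 = 0.4
x=7: ŷ = 9 + 1.9·7 = 22.3; e = 23.1 − 22.3 = 0.8
x=8: ŷ = 9 + 1.9·8 = 24.2; e = 24.6 − 24.2 = 0.4
x=9: ŷ = 9 + 1.9·9 = 26.1; e = 25.3 − 26.1 = -0.8
SSE = 0.64 + 0.16 + 0.64 + 0.16 + 0.64 = 2.24
s = √(2.24/3) = √0.746667 ≈ 0.864

s = 0.864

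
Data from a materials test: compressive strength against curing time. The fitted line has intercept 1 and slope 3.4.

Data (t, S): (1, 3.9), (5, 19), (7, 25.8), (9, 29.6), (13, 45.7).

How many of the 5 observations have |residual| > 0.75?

t=1: ŷ = 1 + 3.4·1 = 4.4; r = 3.9 − 4.4 = -0.5
t=5: ŷ = 1 + 3.4·5 = 18; r = 19 − 18 = 1
t=7: ŷ = 1 + 3.4·7 = 24.8; r = 25.8 − 24.8 = 1
t=9: ŷ = 1 + 3.4·9 = 31.6; r = 29.6 − 31.6 = -2
t=13: ŷ = 1 + 3.4·13 = 45.2; r = 45.7 − 45.2 = 0.5
|r| > 0.75: t=5 (|r|=1), t=7 (|r|=1), t=9 (|r|=2) → 3

3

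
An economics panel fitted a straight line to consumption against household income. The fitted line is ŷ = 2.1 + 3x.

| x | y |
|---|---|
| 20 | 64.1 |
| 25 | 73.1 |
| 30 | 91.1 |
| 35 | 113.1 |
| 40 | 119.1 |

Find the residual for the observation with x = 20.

ŷ = 2.1 + 3·20 = 62.1
r = 64.1 − 62.1 = 2

r = 2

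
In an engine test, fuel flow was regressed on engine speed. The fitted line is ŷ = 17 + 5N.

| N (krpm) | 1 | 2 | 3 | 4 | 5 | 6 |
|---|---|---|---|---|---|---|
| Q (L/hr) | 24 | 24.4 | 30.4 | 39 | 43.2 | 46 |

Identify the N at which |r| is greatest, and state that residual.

N = 2, r = -2.6

N=1: ŷ = 17 + 5·1 = 22; r = 24 − 22 = 2
N=2: ŷ = 17 + 5·2 = 27; r = 24.4 − 27 = -2.6
N=3: ŷ = 17 + 5·3 = 32; r = 30.4 − 32 = -1.6
N=4: ŷ = 17 + 5·4 = 37; r = 39 − 37 = 2
N=5: ŷ = 17 + 5·5 = 42; r = 43.2 − 42 = 1.2
N=6: ŷ = 17 + 5·6 = 47; r = 46 − 47 = -1
Largest |r| is 2.6 at N = 2, residual -2.6.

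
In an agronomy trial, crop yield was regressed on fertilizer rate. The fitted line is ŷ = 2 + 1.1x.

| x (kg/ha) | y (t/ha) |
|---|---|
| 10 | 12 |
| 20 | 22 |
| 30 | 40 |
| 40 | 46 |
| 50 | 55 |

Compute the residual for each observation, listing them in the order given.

x=10: ŷ = 2 + 1.1·10 = 13; e = 12 − 13 = -1
x=20: ŷ = 2 + 1.1·20 = 24; e = 22 − 24 = -2
x=30: ŷ = 2 + 1.1·30 = 35; e = 40 − 35 = 5
x=40: ŷ = 2 + 1.1·40 = 46; e = 46 − 46 = 0
x=50: ŷ = 2 + 1.1·50 = 57; e = 55 − 57 = -2

-1, -2, 5, 0, -2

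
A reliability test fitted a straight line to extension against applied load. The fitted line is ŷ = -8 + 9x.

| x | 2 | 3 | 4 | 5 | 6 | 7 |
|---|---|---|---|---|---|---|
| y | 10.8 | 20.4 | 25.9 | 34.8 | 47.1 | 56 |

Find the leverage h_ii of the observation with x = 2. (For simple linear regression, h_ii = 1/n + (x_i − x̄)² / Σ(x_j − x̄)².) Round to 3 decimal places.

x̄ = (2 + 3 + 4 + 5 + 6 + 7)/6 = 4.5
Σ(x − x̄)² = 6.25 + 2.25 + 0.25 + 0.25 + 2.25 + 6.25 = 17.5
h = 1/6 + (-2.5)²/17.5 = 0.166667 + 0.357143 = 0.524

h = 0.524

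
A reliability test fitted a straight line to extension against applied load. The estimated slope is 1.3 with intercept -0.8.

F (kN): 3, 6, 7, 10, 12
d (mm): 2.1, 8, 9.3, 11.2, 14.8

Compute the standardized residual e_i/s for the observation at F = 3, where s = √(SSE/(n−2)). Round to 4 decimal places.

-0.8660

F=3: ŷ = -0.8 + 1.3·3 = 3.1; e = 2.1 − 3.1 = -1
F=6: ŷ = -0.8 + 1.3·6 = 7; e = 8 − 7 = 1
F=7: ŷ = -0.8 + 1.3·7 = 8.3; e = 9.3 − 8.3 = 1
F=10: ŷ = -0.8 + 1.3·10 = 12.2; e = 11.2 − 12.2 = -1
F=12: ŷ = -0.8 + 1.3·12 = 14.8; e = 14.8 − 14.8 = 0
SSE = 1 + 1 + 1 + 1 + 0 = 4
s = √(4/3) = 1.1547
e/s = -1 / 1.1547 = -0.8660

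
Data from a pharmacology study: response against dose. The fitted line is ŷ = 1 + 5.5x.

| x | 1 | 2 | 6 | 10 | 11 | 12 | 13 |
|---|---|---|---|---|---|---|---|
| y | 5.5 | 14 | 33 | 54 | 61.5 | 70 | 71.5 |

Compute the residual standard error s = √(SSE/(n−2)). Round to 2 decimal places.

x=1: ŷ = 1 + 5.5·1 = 6.5; r = 5.5 − 6.5 = -1
x=2: ŷ = 1 + 5.5·2 = 12; r = 14 − 12 = 2
x=6: ŷ = 1 + 5.5·6 = 34; r = 33 − 34 = -1
x=10: ŷ = 1 + 5.5·10 = 56; r = 54 − 56 = -2
x=11: ŷ = 1 + 5.5·11 = 61.5; r = 61.5 − 61.5 = 0
x=12: ŷ = 1 + 5.5·12 = 67; r = 70 − 67 = 3
x=13: ŷ = 1 + 5.5·13 = 72.5; r = 71.5 − 72.5 = -1
SSE = 1 + 4 + 1 + 4 + 0 + 9 + 1 = 20
s = √(20/5) = √4 ≈ 2.00

s = 2.00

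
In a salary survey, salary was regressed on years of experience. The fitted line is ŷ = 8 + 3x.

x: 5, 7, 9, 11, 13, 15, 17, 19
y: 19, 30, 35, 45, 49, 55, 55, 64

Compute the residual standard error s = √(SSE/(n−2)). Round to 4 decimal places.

x=5: ŷ = 8 + 3·5 = 23; e = 19 − 23 = -4
x=7: ŷ = 8 + 3·7 = 29; e = 30 − 29 = 1
x=9: ŷ = 8 + 3·9 = 35; e = 35 − 35 = 0
x=11: ŷ = 8 + 3·11 = 41; e = 45 − 41 = 4
x=13: ŷ = 8 + 3·13 = 47; e = 49 − 47 = 2
x=15: ŷ = 8 + 3·15 = 53; e = 55 − 53 = 2
x=17: ŷ = 8 + 3·17 = 59; e = 55 − 59 = -4
x=19: ŷ = 8 + 3·19 = 65; e = 64 − 65 = -1
SSE = 16 + 1 + 0 + 16 + 4 + 4 + 16 + 1 = 58
s = √(58/6) = √9.66667 ≈ 3.1091

s = 3.1091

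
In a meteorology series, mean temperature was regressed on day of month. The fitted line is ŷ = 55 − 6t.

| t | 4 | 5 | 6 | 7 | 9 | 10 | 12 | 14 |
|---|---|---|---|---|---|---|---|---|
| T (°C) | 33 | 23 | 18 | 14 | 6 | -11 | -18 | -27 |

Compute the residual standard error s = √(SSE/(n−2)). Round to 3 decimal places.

t=4: ŷ = 55 − 6·4 = 31; r = 33 − 31 = 2
t=5: ŷ = 55 − 6·5 = 25; r = 23 − 25 = -2
t=6: ŷ = 55 − 6·6 = 19; r = 18 − 19 = -1
t=7: ŷ = 55 − 6·7 = 13; r = 14 − 13 = 1
t=9: ŷ = 55 − 6·9 = 1; r = 6 − 1 = 5
t=10: ŷ = 55 − 6·10 = -5; r = -11 − (-5) = -6
t=12: ŷ = 55 − 6·12 = -17; r = -18 − (-17) = -1
t=14: ŷ = 55 − 6·14 = -29; r = -27 − (-29) = 2
SSE = 4 + 4 + 1 + 1 + 25 + 36 + 1 + 4 = 76
s = √(76/6) = √12.6667 ≈ 3.559

s = 3.559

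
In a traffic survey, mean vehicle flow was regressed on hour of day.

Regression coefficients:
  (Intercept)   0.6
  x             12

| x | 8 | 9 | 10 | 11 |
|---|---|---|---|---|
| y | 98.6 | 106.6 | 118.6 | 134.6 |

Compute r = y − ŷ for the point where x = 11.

ŷ = 0.6 + 12·11 = 132.6
r = 134.6 − 132.6 = 2

r = 2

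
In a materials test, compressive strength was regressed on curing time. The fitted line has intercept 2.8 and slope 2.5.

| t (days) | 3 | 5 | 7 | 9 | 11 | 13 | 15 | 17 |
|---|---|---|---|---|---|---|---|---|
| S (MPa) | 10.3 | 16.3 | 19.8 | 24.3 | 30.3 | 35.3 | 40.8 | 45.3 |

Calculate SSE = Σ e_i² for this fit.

SSE = 2.5

t=3: Ŝ = 2.8 + 2.5·3 = 10.3; e = 10.3 − 10.3 = 0
t=5: Ŝ = 2.8 + 2.5·5 = 15.3; e = 16.3 − 15.3 = 1
t=7: Ŝ = 2.8 + 2.5·7 = 20.3; e = 19.8 − 20.3 = -0.5
t=9: Ŝ = 2.8 + 2.5·9 = 25.3; e = 24.3 − 25.3 = -1
t=11: Ŝ = 2.8 + 2.5·11 = 30.3; e = 30.3 − 30.3 = 0
t=13: Ŝ = 2.8 + 2.5·13 = 35.3; e = 35.3 − 35.3 = 0
t=15: Ŝ = 2.8 + 2.5·15 = 40.3; e = 40.8 − 40.3 = 0.5
t=17: Ŝ = 2.8 + 2.5·17 = 45.3; e = 45.3 − 45.3 = 0
SSE = 0 + 1 + 0.25 + 1 + 0 + 0 + 0.25 + 0 = 2.5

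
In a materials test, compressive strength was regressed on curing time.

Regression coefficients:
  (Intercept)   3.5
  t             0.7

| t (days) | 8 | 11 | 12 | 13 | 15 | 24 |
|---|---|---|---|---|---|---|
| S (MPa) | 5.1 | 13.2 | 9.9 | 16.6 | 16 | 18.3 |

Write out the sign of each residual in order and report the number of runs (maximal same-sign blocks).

5 runs

t=8: Ŝ = 3.5 + 0.7·8 = 9.1; r = 5.1 − 9.1 = -4
t=11: Ŝ = 3.5 + 0.7·11 = 11.2; r = 13.2 − 11.2 = 2
t=12: Ŝ = 3.5 + 0.7·12 = 11.9; r = 9.9 − 11.9 = -2
t=13: Ŝ = 3.5 + 0.7·13 = 12.6; r = 16.6 − 12.6 = 4
t=15: Ŝ = 3.5 + 0.7·15 = 14; r = 16 − 14 = 2
t=24: Ŝ = 3.5 + 0.7·24 = 20.3; r = 18.3 − 20.3 = -2
Signs: − + − + + −
Runs: −×1, +×1, −×1, +×2, −×1 → 5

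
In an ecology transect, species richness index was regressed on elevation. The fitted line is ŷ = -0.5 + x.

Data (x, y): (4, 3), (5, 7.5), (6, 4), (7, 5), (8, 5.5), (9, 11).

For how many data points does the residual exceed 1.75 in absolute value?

x=4: ŷ = -0.5 + 4 = 3.5; e = 3 − 3.5 = -0.5
x=5: ŷ = -0.5 + 5 = 4.5; e = 7.5 − 4.5 = 3
x=6: ŷ = -0.5 + 6 = 5.5; e = 4 − 5.5 = -1.5
x=7: ŷ = -0.5 + 7 = 6.5; e = 5 − 6.5 = -1.5
x=8: ŷ = -0.5 + 8 = 7.5; e = 5.5 − 7.5 = -2
x=9: ŷ = -0.5 + 9 = 8.5; e = 11 − 8.5 = 2.5
|e| > 1.75: x=5 (|e|=3), x=8 (|e|=2), x=9 (|e|=2.5) → 3

3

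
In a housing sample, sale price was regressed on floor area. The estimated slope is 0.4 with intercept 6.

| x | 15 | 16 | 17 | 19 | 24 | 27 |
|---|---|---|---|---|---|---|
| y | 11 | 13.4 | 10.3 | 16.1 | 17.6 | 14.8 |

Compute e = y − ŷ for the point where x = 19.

e = 2.5

ŷ = 6 + 0.4·19 = 13.6
e = 16.1 − 13.6 = 2.5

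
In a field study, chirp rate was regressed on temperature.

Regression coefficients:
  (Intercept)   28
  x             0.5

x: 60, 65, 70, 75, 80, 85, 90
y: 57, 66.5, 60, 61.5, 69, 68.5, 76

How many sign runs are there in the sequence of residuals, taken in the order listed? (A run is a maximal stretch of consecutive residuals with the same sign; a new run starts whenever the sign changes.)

x=60: ŷ = 28 + 0.5·60 = 58; e = 57 − 58 = -1
x=65: ŷ = 28 + 0.5·65 = 60.5; e = 66.5 − 60.5 = 6
x=70: ŷ = 28 + 0.5·70 = 63; e = 60 − 63 = -3
x=75: ŷ = 28 + 0.5·75 = 65.5; e = 61.5 − 65.5 = -4
x=80: ŷ = 28 + 0.5·80 = 68; e = 69 − 68 = 1
x=85: ŷ = 28 + 0.5·85 = 70.5; e = 68.5 − 70.5 = -2
x=90: ŷ = 28 + 0.5·90 = 73; e = 76 − 73 = 3
Signs: − + − − + − +
Runs: −×1, +×1, −×2, +×1, −×1, +×1 → 6

6 runs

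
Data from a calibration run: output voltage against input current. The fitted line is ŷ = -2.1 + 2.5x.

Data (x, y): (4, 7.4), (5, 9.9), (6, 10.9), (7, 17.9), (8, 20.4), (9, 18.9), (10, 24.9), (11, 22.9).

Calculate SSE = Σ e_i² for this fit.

SSE = 29.5

x=4: ŷ = -2.1 + 2.5·4 = 7.9; e = 7.4 − 7.9 = -0.5
x=5: ŷ = -2.1 + 2.5·5 = 10.4; e = 9.9 − 10.4 = -0.5
x=6: ŷ = -2.1 + 2.5·6 = 12.9; e = 10.9 − 12.9 = -2
x=7: ŷ = -2.1 + 2.5·7 = 15.4; e = 17.9 − 15.4 = 2.5
x=8: ŷ = -2.1 + 2.5·8 = 17.9; e = 20.4 − 17.9 = 2.5
x=9: ŷ = -2.1 + 2.5·9 = 20.4; e = 18.9 − 20.4 = -1.5
x=10: ŷ = -2.1 + 2.5·10 = 22.9; e = 24.9 − 22.9 = 2
x=11: ŷ = -2.1 + 2.5·11 = 25.4; e = 22.9 − 25.4 = -2.5
SSE = 0.25 + 0.25 + 4 + 6.25 + 6.25 + 2.25 + 4 + 6.25 = 29.5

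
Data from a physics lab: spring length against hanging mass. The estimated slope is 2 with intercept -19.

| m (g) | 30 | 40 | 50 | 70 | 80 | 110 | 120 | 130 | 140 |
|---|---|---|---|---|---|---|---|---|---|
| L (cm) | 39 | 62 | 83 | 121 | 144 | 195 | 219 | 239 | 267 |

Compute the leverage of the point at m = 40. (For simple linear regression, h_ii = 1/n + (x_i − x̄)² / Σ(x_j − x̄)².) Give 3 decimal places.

h = 0.266

m̄ = (30 + 40 + 50 + 70 + 80 + 110 + 120 + 130 + 140)/9 = 85.5556
Σ(m − m̄)² = 3086.42 + 2075.31 + 1264.2 + 241.975 + 30.8642 + 597.531 + 1186.42 + 1975.31 + 2964.2 = 13422.2
h = 1/9 + (-45.5556)²/13422.2 = 0.111111 + 0.154617 = 0.266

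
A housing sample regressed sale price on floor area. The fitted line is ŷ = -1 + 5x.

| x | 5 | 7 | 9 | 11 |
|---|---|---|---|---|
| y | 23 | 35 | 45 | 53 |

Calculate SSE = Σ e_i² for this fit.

x=5: ŷ = -1 + 5·5 = 24; e = 23 − 24 = -1
x=7: ŷ = -1 + 5·7 = 34; e = 35 − 34 = 1
x=9: ŷ = -1 + 5·9 = 44; e = 45 − 44 = 1
x=11: ŷ = -1 + 5·11 = 54; e = 53 − 54 = -1
SSE = 1 + 1 + 1 + 1 = 4

SSE = 4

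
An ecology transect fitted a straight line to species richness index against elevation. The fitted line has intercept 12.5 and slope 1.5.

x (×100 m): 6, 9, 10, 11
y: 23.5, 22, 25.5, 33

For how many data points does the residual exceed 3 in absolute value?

x=6: ŷ = 12.5 + 1.5·6 = 21.5; e = 23.5 − 21.5 = 2
x=9: ŷ = 12.5 + 1.5·9 = 26; e = 22 − 26 = -4
x=10: ŷ = 12.5 + 1.5·10 = 27.5; e = 25.5 − 27.5 = -2
x=11: ŷ = 12.5 + 1.5·11 = 29; e = 33 − 29 = 4
|e| > 3: x=9 (|e|=4), x=11 (|e|=4) → 2

2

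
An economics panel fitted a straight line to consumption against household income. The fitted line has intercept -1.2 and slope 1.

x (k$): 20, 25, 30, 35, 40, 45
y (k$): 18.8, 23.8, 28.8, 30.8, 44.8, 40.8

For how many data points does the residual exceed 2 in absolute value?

3

x=20: ŷ = -1.2 + 20 = 18.8; e = 18.8 − 18.8 = 0
x=25: ŷ = -1.2 + 25 = 23.8; e = 23.8 − 23.8 = 0
x=30: ŷ = -1.2 + 30 = 28.8; e = 28.8 − 28.8 = 0
x=35: ŷ = -1.2 + 35 = 33.8; e = 30.8 − 33.8 = -3
x=40: ŷ = -1.2 + 40 = 38.8; e = 44.8 − 38.8 = 6
x=45: ŷ = -1.2 + 45 = 43.8; e = 40.8 − 43.8 = -3
|e| > 2: x=35 (|e|=3), x=40 (|e|=6), x=45 (|e|=3) → 3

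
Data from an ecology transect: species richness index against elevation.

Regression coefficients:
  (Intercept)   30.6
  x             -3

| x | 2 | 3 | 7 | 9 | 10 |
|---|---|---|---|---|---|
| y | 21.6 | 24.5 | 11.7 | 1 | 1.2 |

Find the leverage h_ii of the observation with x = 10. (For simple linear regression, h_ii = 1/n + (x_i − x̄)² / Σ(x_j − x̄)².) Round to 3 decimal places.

x̄ = (2 + 3 + 7 + 9 + 10)/5 = 6.2
Σ(x − x̄)² = 17.64 + 10.24 + 0.64 + 7.84 + 14.44 = 50.8
h = 1/5 + (3.8)²/50.8 = 0.2 + 0.284252 = 0.484

h = 0.484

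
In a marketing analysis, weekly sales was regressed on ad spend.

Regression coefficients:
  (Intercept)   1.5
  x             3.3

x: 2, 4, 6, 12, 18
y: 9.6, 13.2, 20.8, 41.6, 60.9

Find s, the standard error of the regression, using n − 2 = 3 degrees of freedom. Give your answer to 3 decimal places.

s = 1.291

x=2: ŷ = 1.5 + 3.3·2 = 8.1; r = 9.6 − 8.1 = 1.5
x=4: ŷ = 1.5 + 3.3·4 = 14.7; r = 13.2 − 14.7 = -1.5
x=6: ŷ = 1.5 + 3.3·6 = 21.3; r = 20.8 − 21.3 = -0.5
x=12: ŷ = 1.5 + 3.3·12 = 41.1; r = 41.6 − 41.1 = 0.5
x=18: ŷ = 1.5 + 3.3·18 = 60.9; r = 60.9 − 60.9 = 0
SSE = 2.25 + 2.25 + 0.25 + 0.25 + 0 = 5
s = √(5/3) = √1.66667 ≈ 1.291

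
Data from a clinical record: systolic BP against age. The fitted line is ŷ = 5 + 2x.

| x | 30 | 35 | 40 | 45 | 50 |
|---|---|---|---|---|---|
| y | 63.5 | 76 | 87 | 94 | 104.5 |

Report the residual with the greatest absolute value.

x=30: ŷ = 5 + 2·30 = 65; e = 63.5 − 65 = -1.5
x=35: ŷ = 5 + 2·35 = 75; e = 76 − 75 = 1
x=40: ŷ = 5 + 2·40 = 85; e = 87 − 85 = 2
x=45: ŷ = 5 + 2·45 = 95; e = 94 − 95 = -1
x=50: ŷ = 5 + 2·50 = 105; e = 104.5 − 105 = -0.5
Largest |e| is 2 at x = 40, residual 2.

e = 2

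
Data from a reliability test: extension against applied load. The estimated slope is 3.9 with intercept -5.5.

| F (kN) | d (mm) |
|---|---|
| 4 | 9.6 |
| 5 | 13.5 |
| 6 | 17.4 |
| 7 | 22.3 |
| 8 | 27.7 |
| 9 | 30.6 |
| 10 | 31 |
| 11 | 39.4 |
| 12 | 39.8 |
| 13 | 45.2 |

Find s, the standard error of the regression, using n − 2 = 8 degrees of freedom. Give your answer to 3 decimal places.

s = 1.521

F=4: d̂ = -5.5 + 3.9·4 = 10.1; e = 9.6 − 10.1 = -0.5
F=5: d̂ = -5.5 + 3.9·5 = 14; e = 13.5 − 14 = -0.5
F=6: d̂ = -5.5 + 3.9·6 = 17.9; e = 17.4 − 17.9 = -0.5
F=7: d̂ = -5.5 + 3.9·7 = 21.8; e = 22.3 − 21.8 = 0.5
F=8: d̂ = -5.5 + 3.9·8 = 25.7; e = 27.7 − 25.7 = 2
F=9: d̂ = -5.5 + 3.9·9 = 29.6; e = 30.6 − 29.6 = 1
F=10: d̂ = -5.5 + 3.9·10 = 33.5; e = 31 − 33.5 = -2.5
F=11: d̂ = -5.5 + 3.9·11 = 37.4; e = 39.4 − 37.4 = 2
F=12: d̂ = -5.5 + 3.9·12 = 41.3; e = 39.8 − 41.3 = -1.5
F=13: d̂ = -5.5 + 3.9·13 = 45.2; e = 45.2 − 45.2 = 0
SSE = 0.25 + 0.25 + 0.25 + 0.25 + 4 + 1 + 6.25 + 4 + 2.25 + 0 = 18.5
s = √(18.5/8) = √2.3125 ≈ 1.521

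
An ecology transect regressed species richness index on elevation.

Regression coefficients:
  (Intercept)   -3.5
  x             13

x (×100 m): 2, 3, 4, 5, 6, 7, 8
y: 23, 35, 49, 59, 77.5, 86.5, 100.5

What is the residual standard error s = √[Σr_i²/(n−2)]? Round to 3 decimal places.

s = 1.844

x=2: ŷ = -3.5 + 13·2 = 22.5; r = 23 − 22.5 = 0.5
x=3: ŷ = -3.5 + 13·3 = 35.5; r = 35 − 35.5 = -0.5
x=4: ŷ = -3.5 + 13·4 = 48.5; r = 49 − 48.5 = 0.5
x=5: ŷ = -3.5 + 13·5 = 61.5; r = 59 − 61.5 = -2.5
x=6: ŷ = -3.5 + 13·6 = 74.5; r = 77.5 − 74.5 = 3
x=7: ŷ = -3.5 + 13·7 = 87.5; r = 86.5 − 87.5 = -1
x=8: ŷ = -3.5 + 13·8 = 100.5; r = 100.5 − 100.5 = 0
SSE = 0.25 + 0.25 + 0.25 + 6.25 + 9 + 1 + 0 = 17
s = √(17/5) = √3.4 ≈ 1.844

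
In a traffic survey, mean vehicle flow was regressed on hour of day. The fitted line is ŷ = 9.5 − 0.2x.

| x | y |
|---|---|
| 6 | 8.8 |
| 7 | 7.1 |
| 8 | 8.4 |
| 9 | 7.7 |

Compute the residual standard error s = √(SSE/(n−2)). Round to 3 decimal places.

x=6: ŷ = 9.5 − 0.2·6 = 8.3; r = 8.8 − 8.3 = 0.5
x=7: ŷ = 9.5 − 0.2·7 = 8.1; r = 7.1 − 8.1 = -1
x=8: ŷ = 9.5 − 0.2·8 = 7.9; r = 8.4 − 7.9 = 0.5
x=9: ŷ = 9.5 − 0.2·9 = 7.7; r = 7.7 − 7.7 = 0
SSE = 0.25 + 1 + 0.25 + 0 = 1.5
s = √(1.5/2) = √0.75 ≈ 0.866

s = 0.866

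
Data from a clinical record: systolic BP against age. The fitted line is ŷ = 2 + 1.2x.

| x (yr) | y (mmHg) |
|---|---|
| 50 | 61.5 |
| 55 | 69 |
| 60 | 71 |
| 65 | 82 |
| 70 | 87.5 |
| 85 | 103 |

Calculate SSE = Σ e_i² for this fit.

x=50: ŷ = 2 + 1.2·50 = 62; e = 61.5 − 62 = -0.5
x=55: ŷ = 2 + 1.2·55 = 68; e = 69 − 68 = 1
x=60: ŷ = 2 + 1.2·60 = 74; e = 71 − 74 = -3
x=65: ŷ = 2 + 1.2·65 = 80; e = 82 − 80 = 2
x=70: ŷ = 2 + 1.2·70 = 86; e = 87.5 − 86 = 1.5
x=85: ŷ = 2 + 1.2·85 = 104; e = 103 − 104 = -1
SSE = 0.25 + 1 + 9 + 4 + 2.25 + 1 = 17.5

SSE = 17.5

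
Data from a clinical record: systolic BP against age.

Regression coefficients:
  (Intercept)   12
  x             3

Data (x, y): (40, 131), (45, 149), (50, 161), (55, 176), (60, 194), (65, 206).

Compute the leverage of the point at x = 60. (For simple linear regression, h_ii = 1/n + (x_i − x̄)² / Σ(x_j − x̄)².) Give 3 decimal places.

h = 0.295

x̄ = (40 + 45 + 50 + 55 + 60 + 65)/6 = 52.5
Σ(x − x̄)² = 156.25 + 56.25 + 6.25 + 6.25 + 56.25 + 156.25 = 437.5
h = 1/6 + (7.5)²/437.5 = 0.166667 + 0.128571 = 0.295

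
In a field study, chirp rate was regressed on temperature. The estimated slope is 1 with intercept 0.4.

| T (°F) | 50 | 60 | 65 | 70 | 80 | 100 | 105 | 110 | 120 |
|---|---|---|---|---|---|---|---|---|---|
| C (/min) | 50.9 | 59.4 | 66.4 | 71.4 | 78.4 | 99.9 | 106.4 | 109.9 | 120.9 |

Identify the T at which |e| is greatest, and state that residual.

T=50: Ĉ = 0.4 + 50 = 50.4; e = 50.9 − 50.4 = 0.5
T=60: Ĉ = 0.4 + 60 = 60.4; e = 59.4 − 60.4 = -1
T=65: Ĉ = 0.4 + 65 = 65.4; e = 66.4 − 65.4 = 1
T=70: Ĉ = 0.4 + 70 = 70.4; e = 71.4 − 70.4 = 1
T=80: Ĉ = 0.4 + 80 = 80.4; e = 78.4 − 80.4 = -2
T=100: Ĉ = 0.4 + 100 = 100.4; e = 99.9 − 100.4 = -0.5
T=105: Ĉ = 0.4 + 105 = 105.4; e = 106.4 − 105.4 = 1
T=110: Ĉ = 0.4 + 110 = 110.4; e = 109.9 − 110.4 = -0.5
T=120: Ĉ = 0.4 + 120 = 120.4; e = 120.9 − 120.4 = 0.5
Largest |e| is 2 at T = 80, residual -2.

T = 80, e = -2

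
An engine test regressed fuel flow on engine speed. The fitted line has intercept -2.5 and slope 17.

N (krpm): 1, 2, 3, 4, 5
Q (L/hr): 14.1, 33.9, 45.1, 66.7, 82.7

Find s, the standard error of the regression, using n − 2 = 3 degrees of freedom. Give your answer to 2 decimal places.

s = 2.51

N=1: ŷ = -2.5 + 17·1 = 14.5; r = 14.1 − 14.5 = -0.4
N=2: ŷ = -2.5 + 17·2 = 31.5; r = 33.9 − 31.5 = 2.4
N=3: ŷ = -2.5 + 17·3 = 48.5; r = 45.1 − 48.5 = -3.4
N=4: ŷ = -2.5 + 17·4 = 65.5; r = 66.7 − 65.5 = 1.2
N=5: ŷ = -2.5 + 17·5 = 82.5; r = 82.7 − 82.5 = 0.2
SSE = 0.16 + 5.76 + 11.56 + 1.44 + 0.04 = 18.96
s = √(18.96/3) = √6.32 ≈ 2.51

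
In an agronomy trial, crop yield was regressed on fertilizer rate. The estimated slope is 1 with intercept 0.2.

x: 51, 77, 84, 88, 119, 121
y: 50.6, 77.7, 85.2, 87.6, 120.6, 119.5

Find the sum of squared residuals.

x=51: ŷ = 0.2 + 51 = 51.2; e = 50.6 − 51.2 = -0.6
x=77: ŷ = 0.2 + 77 = 77.2; e = 77.7 − 77.2 = 0.5
x=84: ŷ = 0.2 + 84 = 84.2; e = 85.2 − 84.2 = 1
x=88: ŷ = 0.2 + 88 = 88.2; e = 87.6 − 88.2 = -0.6
x=119: ŷ = 0.2 + 119 = 119.2; e = 120.6 − 119.2 = 1.4
x=121: ŷ = 0.2 + 121 = 121.2; e = 119.5 − 121.2 = -1.7
SSE = 0.36 + 0.25 + 1 + 0.36 + 1.96 + 2.89 = 6.82

SSE = 6.82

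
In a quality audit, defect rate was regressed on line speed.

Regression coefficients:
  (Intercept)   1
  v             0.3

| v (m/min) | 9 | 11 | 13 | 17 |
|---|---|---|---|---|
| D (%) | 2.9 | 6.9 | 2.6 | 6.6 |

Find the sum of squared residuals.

v=9: D̂ = 1 + 0.3·9 = 3.7; r = 2.9 − 3.7 = -0.8
v=11: D̂ = 1 + 0.3·11 = 4.3; r = 6.9 − 4.3 = 2.6
v=13: D̂ = 1 + 0.3·13 = 4.9; r = 2.6 − 4.9 = -2.3
v=17: D̂ = 1 + 0.3·17 = 6.1; r = 6.6 − 6.1 = 0.5
SSE = 0.64 + 6.76 + 5.29 + 0.25 = 12.94

SSE = 12.94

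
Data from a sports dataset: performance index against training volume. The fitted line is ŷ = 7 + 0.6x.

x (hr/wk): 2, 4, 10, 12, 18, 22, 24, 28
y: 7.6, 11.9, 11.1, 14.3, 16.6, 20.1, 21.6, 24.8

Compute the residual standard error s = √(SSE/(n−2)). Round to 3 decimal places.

x=2: ŷ = 7 + 0.6·2 = 8.2; e = 7.6 − 8.2 = -0.6
x=4: ŷ = 7 + 0.6·4 = 9.4; e = 11.9 − 9.4 = 2.5
x=10: ŷ = 7 + 0.6·10 = 13; e = 11.1 − 13 = -1.9
x=12: ŷ = 7 + 0.6·12 = 14.2; e = 14.3 − 14.2 = 0.1
x=18: ŷ = 7 + 0.6·18 = 17.8; e = 16.6 − 17.8 = -1.2
x=22: ŷ = 7 + 0.6·22 = 20.2; e = 20.1 − 20.2 = -0.1
x=24: ŷ = 7 + 0.6·24 = 21.4; e = 21.6 − 21.4 = 0.2
x=28: ŷ = 7 + 0.6·28 = 23.8; e = 24.8 − 23.8 = 1
SSE = 0.36 + 6.25 + 3.61 + 0.01 + 1.44 + 0.01 + 0.04 + 1 = 12.72
s = √(12.72/6) = √2.12 ≈ 1.456

s = 1.456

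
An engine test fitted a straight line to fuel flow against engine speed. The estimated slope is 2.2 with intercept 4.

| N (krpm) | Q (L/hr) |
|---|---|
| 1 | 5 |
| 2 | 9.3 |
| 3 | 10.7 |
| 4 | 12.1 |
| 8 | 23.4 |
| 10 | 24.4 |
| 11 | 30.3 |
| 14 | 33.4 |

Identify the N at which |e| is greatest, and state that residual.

N = 11, e = 2.1

N=1: ŷ = 4 + 2.2·1 = 6.2; e = 5 − 6.2 = -1.2
N=2: ŷ = 4 + 2.2·2 = 8.4; e = 9.3 − 8.4 = 0.9
N=3: ŷ = 4 + 2.2·3 = 10.6; e = 10.7 − 10.6 = 0.1
N=4: ŷ = 4 + 2.2·4 = 12.8; e = 12.1 − 12.8 = -0.7
N=8: ŷ = 4 + 2.2·8 = 21.6; e = 23.4 − 21.6 = 1.8
N=10: ŷ = 4 + 2.2·10 = 26; e = 24.4 − 26 = -1.6
N=11: ŷ = 4 + 2.2·11 = 28.2; e = 30.3 − 28.2 = 2.1
N=14: ŷ = 4 + 2.2·14 = 34.8; e = 33.4 − 34.8 = -1.4
Largest |e| is 2.1 at N = 11, residual 2.1.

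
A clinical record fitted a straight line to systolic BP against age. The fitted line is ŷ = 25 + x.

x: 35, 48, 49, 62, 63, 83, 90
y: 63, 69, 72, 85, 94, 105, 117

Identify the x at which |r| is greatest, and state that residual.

x=35: ŷ = 25 + 35 = 60; r = 63 − 60 = 3
x=48: ŷ = 25 + 48 = 73; r = 69 − 73 = -4
x=49: ŷ = 25 + 49 = 74; r = 72 − 74 = -2
x=62: ŷ = 25 + 62 = 87; r = 85 − 87 = -2
x=63: ŷ = 25 + 63 = 88; r = 94 − 88 = 6
x=83: ŷ = 25 + 83 = 108; r = 105 − 108 = -3
x=90: ŷ = 25 + 90 = 115; r = 117 − 115 = 2
Largest |r| is 6 at x = 63, residual 6.

x = 63, r = 6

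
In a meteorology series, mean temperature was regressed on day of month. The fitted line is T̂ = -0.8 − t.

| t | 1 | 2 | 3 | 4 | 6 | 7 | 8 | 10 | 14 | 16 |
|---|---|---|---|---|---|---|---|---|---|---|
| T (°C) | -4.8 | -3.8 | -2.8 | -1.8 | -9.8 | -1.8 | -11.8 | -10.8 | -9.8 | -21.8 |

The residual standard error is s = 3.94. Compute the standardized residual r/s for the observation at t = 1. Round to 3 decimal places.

-0.761

T̂ = -0.8 − 1 = -1.8
r = -4.8 − (-1.8) = -3
r/s = -3 / 3.94 = -0.761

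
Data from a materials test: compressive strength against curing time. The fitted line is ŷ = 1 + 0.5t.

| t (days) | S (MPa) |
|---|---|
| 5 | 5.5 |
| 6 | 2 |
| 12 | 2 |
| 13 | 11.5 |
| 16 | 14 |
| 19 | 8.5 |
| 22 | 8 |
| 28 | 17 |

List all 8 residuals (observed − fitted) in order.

2, -2, -5, 4, 5, -2, -4, 2

t=5: ŷ = 1 + 0.5·5 = 3.5; r = 5.5 − 3.5 = 2
t=6: ŷ = 1 + 0.5·6 = 4; r = 2 − 4 = -2
t=12: ŷ = 1 + 0.5·12 = 7; r = 2 − 7 = -5
t=13: ŷ = 1 + 0.5·13 = 7.5; r = 11.5 − 7.5 = 4
t=16: ŷ = 1 + 0.5·16 = 9; r = 14 − 9 = 5
t=19: ŷ = 1 + 0.5·19 = 10.5; r = 8.5 − 10.5 = -2
t=22: ŷ = 1 + 0.5·22 = 12; r = 8 − 12 = -4
t=28: ŷ = 1 + 0.5·28 = 15; r = 17 − 15 = 2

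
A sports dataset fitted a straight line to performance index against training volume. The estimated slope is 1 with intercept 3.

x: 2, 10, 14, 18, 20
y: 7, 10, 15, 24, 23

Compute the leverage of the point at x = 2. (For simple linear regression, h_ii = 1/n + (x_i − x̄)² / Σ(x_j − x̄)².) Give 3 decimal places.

x̄ = (2 + 10 + 14 + 18 + 20)/5 = 12.8
Σ(x − x̄)² = 116.64 + 7.84 + 1.44 + 27.04 + 51.84 = 204.8
h = 1/5 + (-10.8)²/204.8 = 0.2 + 0.569531 = 0.770

h = 0.770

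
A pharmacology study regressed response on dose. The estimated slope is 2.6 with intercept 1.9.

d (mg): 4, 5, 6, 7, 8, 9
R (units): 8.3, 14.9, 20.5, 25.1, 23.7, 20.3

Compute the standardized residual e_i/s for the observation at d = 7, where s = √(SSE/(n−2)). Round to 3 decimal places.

d=4: ŷ = 1.9 + 2.6·4 = 12.3; e = 8.3 − 12.3 = -4
d=5: ŷ = 1.9 + 2.6·5 = 14.9; e = 14.9 − 14.9 = 0
d=6: ŷ = 1.9 + 2.6·6 = 17.5; e = 20.5 − 17.5 = 3
d=7: ŷ = 1.9 + 2.6·7 = 20.1; e = 25.1 − 20.1 = 5
d=8: ŷ = 1.9 + 2.6·8 = 22.7; e = 23.7 − 22.7 = 1
d=9: ŷ = 1.9 + 2.6·9 = 25.3; e = 20.3 − 25.3 = -5
SSE = 16 + 0 + 9 + 25 + 1 + 25 = 76
s = √(76/4) = 4.3589
e/s = 5 / 4.3589 = 1.147

1.147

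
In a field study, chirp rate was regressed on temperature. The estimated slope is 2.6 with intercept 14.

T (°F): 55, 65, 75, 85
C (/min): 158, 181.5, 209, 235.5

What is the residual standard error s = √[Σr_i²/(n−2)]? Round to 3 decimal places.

T=55: Ĉ = 14 + 2.6·55 = 157; r = 158 − 157 = 1
T=65: Ĉ = 14 + 2.6·65 = 183; r = 181.5 − 183 = -1.5
T=75: Ĉ = 14 + 2.6·75 = 209; r = 209 − 209 = 0
T=85: Ĉ = 14 + 2.6·85 = 235; r = 235.5 − 235 = 0.5
SSE = 1 + 2.25 + 0 + 0.25 = 3.5
s = √(3.5/2) = √1.75 ≈ 1.323

s = 1.323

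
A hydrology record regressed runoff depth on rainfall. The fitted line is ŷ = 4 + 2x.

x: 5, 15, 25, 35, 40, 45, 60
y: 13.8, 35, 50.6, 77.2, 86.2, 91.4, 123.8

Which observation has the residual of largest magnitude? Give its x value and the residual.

x=5: ŷ = 4 + 2·5 = 14; r = 13.8 − 14 = -0.2
x=15: ŷ = 4 + 2·15 = 34; r = 35 − 34 = 1
x=25: ŷ = 4 + 2·25 = 54; r = 50.6 − 54 = -3.4
x=35: ŷ = 4 + 2·35 = 74; r = 77.2 − 74 = 3.2
x=40: ŷ = 4 + 2·40 = 84; r = 86.2 − 84 = 2.2
x=45: ŷ = 4 + 2·45 = 94; r = 91.4 − 94 = -2.6
x=60: ŷ = 4 + 2·60 = 124; r = 123.8 − 124 = -0.2
Largest |r| is 3.4 at x = 25, residual -3.4.

x = 25, r = -3.4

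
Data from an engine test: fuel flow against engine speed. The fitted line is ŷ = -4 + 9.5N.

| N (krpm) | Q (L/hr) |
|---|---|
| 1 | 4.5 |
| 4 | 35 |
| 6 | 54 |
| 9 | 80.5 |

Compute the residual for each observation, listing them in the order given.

-1, 1, 1, -1

N=1: ŷ = -4 + 9.5·1 = 5.5; r = 4.5 − 5.5 = -1
N=4: ŷ = -4 + 9.5·4 = 34; r = 35 − 34 = 1
N=6: ŷ = -4 + 9.5·6 = 53; r = 54 − 53 = 1
N=9: ŷ = -4 + 9.5·9 = 81.5; r = 80.5 − 81.5 = -1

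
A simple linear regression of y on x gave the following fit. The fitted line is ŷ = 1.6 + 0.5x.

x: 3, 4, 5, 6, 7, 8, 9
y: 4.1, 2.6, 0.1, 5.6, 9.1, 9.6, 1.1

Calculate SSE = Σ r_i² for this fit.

SSE = 76

x=3: ŷ = 1.6 + 0.5·3 = 3.1; r = 4.1 − 3.1 = 1
x=4: ŷ = 1.6 + 0.5·4 = 3.6; r = 2.6 − 3.6 = -1
x=5: ŷ = 1.6 + 0.5·5 = 4.1; r = 0.1 − 4.1 = -4
x=6: ŷ = 1.6 + 0.5·6 = 4.6; r = 5.6 − 4.6 = 1
x=7: ŷ = 1.6 + 0.5·7 = 5.1; r = 9.1 − 5.1 = 4
x=8: ŷ = 1.6 + 0.5·8 = 5.6; r = 9.6 − 5.6 = 4
x=9: ŷ = 1.6 + 0.5·9 = 6.1; r = 1.1 − 6.1 = -5
SSE = 1 + 1 + 16 + 1 + 16 + 16 + 25 = 76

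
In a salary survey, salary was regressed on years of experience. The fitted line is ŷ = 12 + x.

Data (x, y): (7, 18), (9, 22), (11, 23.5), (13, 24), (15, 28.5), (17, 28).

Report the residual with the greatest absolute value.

e = 1.5

x=7: ŷ = 12 + 7 = 19; e = 18 − 19 = -1
x=9: ŷ = 12 + 9 = 21; e = 22 − 21 = 1
x=11: ŷ = 12 + 11 = 23; e = 23.5 − 23 = 0.5
x=13: ŷ = 12 + 13 = 25; e = 24 − 25 = -1
x=15: ŷ = 12 + 15 = 27; e = 28.5 − 27 = 1.5
x=17: ŷ = 12 + 17 = 29; e = 28 − 29 = -1
Largest |e| is 1.5 at x = 15, residual 1.5.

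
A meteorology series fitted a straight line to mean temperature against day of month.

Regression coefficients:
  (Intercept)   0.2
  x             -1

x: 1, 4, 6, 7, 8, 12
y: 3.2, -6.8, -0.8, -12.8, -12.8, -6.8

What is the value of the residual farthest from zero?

e = -6

x=1: ŷ = 0.2 − 1 = -0.8; e = 3.2 − (-0.8) = 4
x=4: ŷ = 0.2 − 4 = -3.8; e = -6.8 − (-3.8) = -3
x=6: ŷ = 0.2 − 6 = -5.8; e = -0.8 − (-5.8) = 5
x=7: ŷ = 0.2 − 7 = -6.8; e = -12.8 − (-6.8) = -6
x=8: ŷ = 0.2 − 8 = -7.8; e = -12.8 − (-7.8) = -5
x=12: ŷ = 0.2 − 12 = -11.8; e = -6.8 − (-11.8) = 5
Largest |e| is 6 at x = 7, residual -6.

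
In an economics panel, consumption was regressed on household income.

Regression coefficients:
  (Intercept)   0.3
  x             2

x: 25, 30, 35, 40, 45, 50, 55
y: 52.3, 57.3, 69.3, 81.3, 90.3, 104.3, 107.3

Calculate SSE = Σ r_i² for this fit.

x=25: ŷ = 0.3 + 2·25 = 50.3; r = 52.3 − 50.3 = 2
x=30: ŷ = 0.3 + 2·30 = 60.3; r = 57.3 − 60.3 = -3
x=35: ŷ = 0.3 + 2·35 = 70.3; r = 69.3 − 70.3 = -1
x=40: ŷ = 0.3 + 2·40 = 80.3; r = 81.3 − 80.3 = 1
x=45: ŷ = 0.3 + 2·45 = 90.3; r = 90.3 − 90.3 = 0
x=50: ŷ = 0.3 + 2·50 = 100.3; r = 104.3 − 100.3 = 4
x=55: ŷ = 0.3 + 2·55 = 110.3; r = 107.3 − 110.3 = -3
SSE = 4 + 9 + 1 + 1 + 0 + 16 + 9 = 40

SSE = 40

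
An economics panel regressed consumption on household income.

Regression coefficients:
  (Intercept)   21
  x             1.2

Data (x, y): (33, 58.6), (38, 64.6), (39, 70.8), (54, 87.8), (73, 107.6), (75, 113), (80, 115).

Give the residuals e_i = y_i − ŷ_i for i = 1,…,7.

-2, -2, 3, 2, -1, 2, -2

x=33: ŷ = 21 + 1.2·33 = 60.6; e = 58.6 − 60.6 = -2
x=38: ŷ = 21 + 1.2·38 = 66.6; e = 64.6 − 66.6 = -2
x=39: ŷ = 21 + 1.2·39 = 67.8; e = 70.8 − 67.8 = 3
x=54: ŷ = 21 + 1.2·54 = 85.8; e = 87.8 − 85.8 = 2
x=73: ŷ = 21 + 1.2·73 = 108.6; e = 107.6 − 108.6 = -1
x=75: ŷ = 21 + 1.2·75 = 111; e = 113 − 111 = 2
x=80: ŷ = 21 + 1.2·80 = 117; e = 115 − 117 = -2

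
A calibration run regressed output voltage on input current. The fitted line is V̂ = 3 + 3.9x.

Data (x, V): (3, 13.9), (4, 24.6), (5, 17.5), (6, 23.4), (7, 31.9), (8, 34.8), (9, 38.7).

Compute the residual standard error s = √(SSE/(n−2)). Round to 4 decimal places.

x=3: V̂ = 3 + 3.9·3 = 14.7; r = 13.9 − 14.7 = -0.8
x=4: V̂ = 3 + 3.9·4 = 18.6; r = 24.6 − 18.6 = 6
x=5: V̂ = 3 + 3.9·5 = 22.5; r = 17.5 − 22.5 = -5
x=6: V̂ = 3 + 3.9·6 = 26.4; r = 23.4 − 26.4 = -3
x=7: V̂ = 3 + 3.9·7 = 30.3; r = 31.9 − 30.3 = 1.6
x=8: V̂ = 3 + 3.9·8 = 34.2; r = 34.8 − 34.2 = 0.6
x=9: V̂ = 3 + 3.9·9 = 38.1; r = 38.7 − 38.1 = 0.6
SSE = 0.64 + 36 + 25 + 9 + 2.56 + 0.36 + 0.36 = 73.92
s = √(73.92/5) = √14.784 ≈ 3.8450

s = 3.8450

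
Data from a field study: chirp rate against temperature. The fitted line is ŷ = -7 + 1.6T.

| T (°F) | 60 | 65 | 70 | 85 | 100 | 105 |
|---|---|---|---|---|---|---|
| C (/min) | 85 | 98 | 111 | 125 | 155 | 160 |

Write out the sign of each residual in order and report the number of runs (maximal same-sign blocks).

5 runs

T=60: ŷ = -7 + 1.6·60 = 89; e = 85 − 89 = -4
T=65: ŷ = -7 + 1.6·65 = 97; e = 98 − 97 = 1
T=70: ŷ = -7 + 1.6·70 = 105; e = 111 − 105 = 6
T=85: ŷ = -7 + 1.6·85 = 129; e = 125 − 129 = -4
T=100: ŷ = -7 + 1.6·100 = 153; e = 155 − 153 = 2
T=105: ŷ = -7 + 1.6·105 = 161; e = 160 − 161 = -1
Signs: − + + − + −
Runs: −×1, +×2, −×1, +×1, −×1 → 5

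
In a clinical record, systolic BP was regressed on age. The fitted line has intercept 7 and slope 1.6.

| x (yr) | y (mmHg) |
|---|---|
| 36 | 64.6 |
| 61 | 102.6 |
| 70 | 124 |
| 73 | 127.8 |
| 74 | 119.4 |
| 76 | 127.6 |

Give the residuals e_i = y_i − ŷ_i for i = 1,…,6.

0, -2, 5, 4, -6, -1

x=36: ŷ = 7 + 1.6·36 = 64.6; e = 64.6 − 64.6 = 0
x=61: ŷ = 7 + 1.6·61 = 104.6; e = 102.6 − 104.6 = -2
x=70: ŷ = 7 + 1.6·70 = 119; e = 124 − 119 = 5
x=73: ŷ = 7 + 1.6·73 = 123.8; e = 127.8 − 123.8 = 4
x=74: ŷ = 7 + 1.6·74 = 125.4; e = 119.4 − 125.4 = -6
x=76: ŷ = 7 + 1.6·76 = 128.6; e = 127.6 − 128.6 = -1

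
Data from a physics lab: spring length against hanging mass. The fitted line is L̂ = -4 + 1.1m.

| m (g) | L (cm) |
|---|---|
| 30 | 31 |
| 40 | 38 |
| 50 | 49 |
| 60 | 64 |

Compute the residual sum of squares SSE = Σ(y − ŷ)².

SSE = 16

m=30: L̂ = -4 + 1.1·30 = 29; r = 31 − 29 = 2
m=40: L̂ = -4 + 1.1·40 = 40; r = 38 − 40 = -2
m=50: L̂ = -4 + 1.1·50 = 51; r = 49 − 51 = -2
m=60: L̂ = -4 + 1.1·60 = 62; r = 64 − 62 = 2
SSE = 4 + 4 + 4 + 4 = 16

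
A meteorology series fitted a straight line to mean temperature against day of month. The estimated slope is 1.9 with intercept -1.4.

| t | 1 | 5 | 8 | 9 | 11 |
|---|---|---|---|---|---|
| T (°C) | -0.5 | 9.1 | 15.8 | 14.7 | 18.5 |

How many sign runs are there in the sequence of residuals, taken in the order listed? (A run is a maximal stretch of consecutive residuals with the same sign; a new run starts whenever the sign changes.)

3 runs

t=1: T̂ = -1.4 + 1.9·1 = 0.5; e = -0.5 − 0.5 = -1
t=5: T̂ = -1.4 + 1.9·5 = 8.1; e = 9.1 − 8.1 = 1
t=8: T̂ = -1.4 + 1.9·8 = 13.8; e = 15.8 − 13.8 = 2
t=9: T̂ = -1.4 + 1.9·9 = 15.7; e = 14.7 − 15.7 = -1
t=11: T̂ = -1.4 + 1.9·11 = 19.5; e = 18.5 − 19.5 = -1
Signs: − + + − −
Runs: −×1, +×2, −×2 → 3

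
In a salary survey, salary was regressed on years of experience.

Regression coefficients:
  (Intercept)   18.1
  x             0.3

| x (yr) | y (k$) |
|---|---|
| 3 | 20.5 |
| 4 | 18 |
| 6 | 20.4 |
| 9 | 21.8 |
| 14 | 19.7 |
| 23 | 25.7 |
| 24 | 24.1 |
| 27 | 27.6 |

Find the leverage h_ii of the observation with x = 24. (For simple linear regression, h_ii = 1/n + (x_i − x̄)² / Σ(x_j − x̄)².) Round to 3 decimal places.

h = 0.284

x̄ = (3 + 4 + 6 + 9 + 14 + 23 + 24 + 27)/8 = 13.75
Σ(x − x̄)² = 115.562 + 95.0625 + 60.0625 + 22.5625 + 0.0625 + 85.5625 + 105.062 + 175.562 = 659.5
h = 1/8 + (10.25)²/659.5 = 0.125 + 0.159306 = 0.284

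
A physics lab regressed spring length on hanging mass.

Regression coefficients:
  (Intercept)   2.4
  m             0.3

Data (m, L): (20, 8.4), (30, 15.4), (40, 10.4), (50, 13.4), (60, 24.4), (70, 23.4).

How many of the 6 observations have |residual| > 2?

m=20: ŷ = 2.4 + 0.3·20 = 8.4; e = 8.4 − 8.4 = 0
m=30: ŷ = 2.4 + 0.3·30 = 11.4; e = 15.4 − 11.4 = 4
m=40: ŷ = 2.4 + 0.3·40 = 14.4; e = 10.4 − 14.4 = -4
m=50: ŷ = 2.4 + 0.3·50 = 17.4; e = 13.4 − 17.4 = -4
m=60: ŷ = 2.4 + 0.3·60 = 20.4; e = 24.4 − 20.4 = 4
m=70: ŷ = 2.4 + 0.3·70 = 23.4; e = 23.4 − 23.4 = 0
|e| > 2: m=30 (|e|=4), m=40 (|e|=4), m=50 (|e|=4), m=60 (|e|=4) → 4

4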